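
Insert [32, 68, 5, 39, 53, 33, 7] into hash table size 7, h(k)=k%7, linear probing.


Insert 32: h=4 -> slot 4
Insert 68: h=5 -> slot 5
Insert 5: h=5, 1 probes -> slot 6
Insert 39: h=4, 3 probes -> slot 0
Insert 53: h=4, 4 probes -> slot 1
Insert 33: h=5, 4 probes -> slot 2
Insert 7: h=0, 3 probes -> slot 3

Table: [39, 53, 33, 7, 32, 68, 5]


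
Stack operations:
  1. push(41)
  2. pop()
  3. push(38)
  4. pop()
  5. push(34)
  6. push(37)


push(41) -> [41]
pop()->41, []
push(38) -> [38]
pop()->38, []
push(34) -> [34]
push(37) -> [34, 37]

Final stack: [34, 37]


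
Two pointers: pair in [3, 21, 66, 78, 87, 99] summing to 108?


lo=0(3)+hi=5(99)=102
lo=1(21)+hi=5(99)=120
lo=1(21)+hi=4(87)=108

Yes: 21+87=108


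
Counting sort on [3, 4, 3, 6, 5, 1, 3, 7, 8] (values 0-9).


Input: [3, 4, 3, 6, 5, 1, 3, 7, 8]
Counts: [0, 1, 0, 3, 1, 1, 1, 1, 1, 0]

Sorted: [1, 3, 3, 3, 4, 5, 6, 7, 8]


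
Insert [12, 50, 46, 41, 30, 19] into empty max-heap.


Insert 12: [12]
Insert 50: [50, 12]
Insert 46: [50, 12, 46]
Insert 41: [50, 41, 46, 12]
Insert 30: [50, 41, 46, 12, 30]
Insert 19: [50, 41, 46, 12, 30, 19]

Final heap: [50, 41, 46, 12, 30, 19]


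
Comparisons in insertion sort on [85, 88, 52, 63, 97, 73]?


Algorithm: insertion sort
Input: [85, 88, 52, 63, 97, 73]
Sorted: [52, 63, 73, 85, 88, 97]

11


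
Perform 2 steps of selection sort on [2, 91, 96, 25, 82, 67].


Initial: [2, 91, 96, 25, 82, 67]
Step 1: min=2 at 0
  Swap: [2, 91, 96, 25, 82, 67]
Step 2: min=25 at 3
  Swap: [2, 25, 96, 91, 82, 67]

After 2 steps: [2, 25, 96, 91, 82, 67]


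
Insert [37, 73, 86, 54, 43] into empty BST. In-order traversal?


Insert 37: root
Insert 73: R from 37
Insert 86: R from 37 -> R from 73
Insert 54: R from 37 -> L from 73
Insert 43: R from 37 -> L from 73 -> L from 54

In-order: [37, 43, 54, 73, 86]


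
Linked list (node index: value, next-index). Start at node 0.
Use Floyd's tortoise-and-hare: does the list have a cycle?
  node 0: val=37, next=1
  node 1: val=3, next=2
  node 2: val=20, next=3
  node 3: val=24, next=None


Floyd's tortoise (slow, +1) and hare (fast, +2):
  init: slow=0, fast=0
  step 1: slow=1, fast=2
  step 2: fast 2->3->None, no cycle

Cycle: no


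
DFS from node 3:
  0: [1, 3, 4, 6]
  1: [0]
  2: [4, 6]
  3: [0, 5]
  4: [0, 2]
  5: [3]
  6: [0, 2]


Visit 3, push [5, 0]
Visit 0, push [6, 4, 1]
Visit 1, push []
Visit 4, push [2]
Visit 2, push [6]
Visit 6, push []
Visit 5, push []

DFS order: [3, 0, 1, 4, 2, 6, 5]


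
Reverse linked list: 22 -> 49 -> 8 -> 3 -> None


Step 1: curr=22, set curr.next=prev(None) | reversed so far: 22
Step 2: curr=49, set curr.next=prev(22) | reversed so far: 49 -> 22
Step 3: curr=8, set curr.next=prev(49) | reversed so far: 8 -> 49 -> 22
Step 4: curr=3, set curr.next=prev(8) | reversed so far: 3 -> 8 -> 49 -> 22

3 -> 8 -> 49 -> 22 -> None


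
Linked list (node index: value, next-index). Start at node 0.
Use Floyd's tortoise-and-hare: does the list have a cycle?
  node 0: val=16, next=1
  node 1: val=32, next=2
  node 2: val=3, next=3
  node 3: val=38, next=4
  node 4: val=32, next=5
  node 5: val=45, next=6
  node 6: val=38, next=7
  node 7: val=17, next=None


Floyd's tortoise (slow, +1) and hare (fast, +2):
  init: slow=0, fast=0
  step 1: slow=1, fast=2
  step 2: slow=2, fast=4
  step 3: slow=3, fast=6
  step 4: fast 6->7->None, no cycle

Cycle: no


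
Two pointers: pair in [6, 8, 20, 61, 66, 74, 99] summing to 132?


lo=0(6)+hi=6(99)=105
lo=1(8)+hi=6(99)=107
lo=2(20)+hi=6(99)=119
lo=3(61)+hi=6(99)=160
lo=3(61)+hi=5(74)=135
lo=3(61)+hi=4(66)=127

No pair found


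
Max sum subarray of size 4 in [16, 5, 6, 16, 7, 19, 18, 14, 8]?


[0:4]: 43
[1:5]: 34
[2:6]: 48
[3:7]: 60
[4:8]: 58
[5:9]: 59

Max: 60 at [3:7]


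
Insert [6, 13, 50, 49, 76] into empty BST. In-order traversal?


Insert 6: root
Insert 13: R from 6
Insert 50: R from 6 -> R from 13
Insert 49: R from 6 -> R from 13 -> L from 50
Insert 76: R from 6 -> R from 13 -> R from 50

In-order: [6, 13, 49, 50, 76]


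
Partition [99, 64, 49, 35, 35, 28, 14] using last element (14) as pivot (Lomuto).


Pivot: 14
Place pivot at 0: [14, 64, 49, 35, 35, 28, 99]

Partitioned: [14, 64, 49, 35, 35, 28, 99]


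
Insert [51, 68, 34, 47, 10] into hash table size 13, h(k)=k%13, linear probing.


Insert 51: h=12 -> slot 12
Insert 68: h=3 -> slot 3
Insert 34: h=8 -> slot 8
Insert 47: h=8, 1 probes -> slot 9
Insert 10: h=10 -> slot 10

Table: [None, None, None, 68, None, None, None, None, 34, 47, 10, None, 51]


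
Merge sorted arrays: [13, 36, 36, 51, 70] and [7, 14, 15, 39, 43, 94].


Take 7 from B
Take 13 from A
Take 14 from B
Take 15 from B
Take 36 from A
Take 36 from A
Take 39 from B
Take 43 from B
Take 51 from A
Take 70 from A

Merged: [7, 13, 14, 15, 36, 36, 39, 43, 51, 70, 94]


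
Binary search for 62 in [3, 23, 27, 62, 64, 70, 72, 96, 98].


Step 1: lo=0, hi=8, mid=4, val=64
Step 2: lo=0, hi=3, mid=1, val=23
Step 3: lo=2, hi=3, mid=2, val=27
Step 4: lo=3, hi=3, mid=3, val=62

Found at index 3


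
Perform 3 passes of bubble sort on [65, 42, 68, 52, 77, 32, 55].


Initial: [65, 42, 68, 52, 77, 32, 55]
Pass 1: [42, 65, 52, 68, 32, 55, 77] (4 swaps)
Pass 2: [42, 52, 65, 32, 55, 68, 77] (3 swaps)
Pass 3: [42, 52, 32, 55, 65, 68, 77] (2 swaps)

After 3 passes: [42, 52, 32, 55, 65, 68, 77]


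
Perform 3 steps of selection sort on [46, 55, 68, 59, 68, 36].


Initial: [46, 55, 68, 59, 68, 36]
Step 1: min=36 at 5
  Swap: [36, 55, 68, 59, 68, 46]
Step 2: min=46 at 5
  Swap: [36, 46, 68, 59, 68, 55]
Step 3: min=55 at 5
  Swap: [36, 46, 55, 59, 68, 68]

After 3 steps: [36, 46, 55, 59, 68, 68]


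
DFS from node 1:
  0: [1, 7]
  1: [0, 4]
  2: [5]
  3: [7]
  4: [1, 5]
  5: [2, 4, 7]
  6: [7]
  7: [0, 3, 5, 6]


Visit 1, push [4, 0]
Visit 0, push [7]
Visit 7, push [6, 5, 3]
Visit 3, push []
Visit 5, push [4, 2]
Visit 2, push []
Visit 4, push []
Visit 6, push []

DFS order: [1, 0, 7, 3, 5, 2, 4, 6]


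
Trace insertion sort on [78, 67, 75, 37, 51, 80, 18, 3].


Initial: [78, 67, 75, 37, 51, 80, 18, 3]
Insert 67: [67, 78, 75, 37, 51, 80, 18, 3]
Insert 75: [67, 75, 78, 37, 51, 80, 18, 3]
Insert 37: [37, 67, 75, 78, 51, 80, 18, 3]
Insert 51: [37, 51, 67, 75, 78, 80, 18, 3]
Insert 80: [37, 51, 67, 75, 78, 80, 18, 3]
Insert 18: [18, 37, 51, 67, 75, 78, 80, 3]
Insert 3: [3, 18, 37, 51, 67, 75, 78, 80]

Sorted: [3, 18, 37, 51, 67, 75, 78, 80]


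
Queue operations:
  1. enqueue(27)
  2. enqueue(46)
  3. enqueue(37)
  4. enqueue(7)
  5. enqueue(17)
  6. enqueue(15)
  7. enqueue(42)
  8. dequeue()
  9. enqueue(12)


enqueue(27) -> [27]
enqueue(46) -> [27, 46]
enqueue(37) -> [27, 46, 37]
enqueue(7) -> [27, 46, 37, 7]
enqueue(17) -> [27, 46, 37, 7, 17]
enqueue(15) -> [27, 46, 37, 7, 17, 15]
enqueue(42) -> [27, 46, 37, 7, 17, 15, 42]
dequeue()->27, [46, 37, 7, 17, 15, 42]
enqueue(12) -> [46, 37, 7, 17, 15, 42, 12]

Final queue: [46, 37, 7, 17, 15, 42, 12]


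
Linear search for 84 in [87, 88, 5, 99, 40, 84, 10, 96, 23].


i=0: 87!=84
i=1: 88!=84
i=2: 5!=84
i=3: 99!=84
i=4: 40!=84
i=5: 84==84 found!

Found at 5, 6 comps


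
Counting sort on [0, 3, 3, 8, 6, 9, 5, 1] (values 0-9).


Input: [0, 3, 3, 8, 6, 9, 5, 1]
Counts: [1, 1, 0, 2, 0, 1, 1, 0, 1, 1]

Sorted: [0, 1, 3, 3, 5, 6, 8, 9]


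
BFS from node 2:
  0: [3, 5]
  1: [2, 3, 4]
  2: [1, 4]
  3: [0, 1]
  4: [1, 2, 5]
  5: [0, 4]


Visit 2, enqueue [1, 4]
Visit 1, enqueue [3]
Visit 4, enqueue [5]
Visit 3, enqueue [0]
Visit 5, enqueue []
Visit 0, enqueue []

BFS order: [2, 1, 4, 3, 5, 0]


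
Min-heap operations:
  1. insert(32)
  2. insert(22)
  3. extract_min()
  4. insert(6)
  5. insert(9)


insert(32) -> [32]
insert(22) -> [22, 32]
extract_min()->22, [32]
insert(6) -> [6, 32]
insert(9) -> [6, 32, 9]

Final heap: [6, 32, 9]


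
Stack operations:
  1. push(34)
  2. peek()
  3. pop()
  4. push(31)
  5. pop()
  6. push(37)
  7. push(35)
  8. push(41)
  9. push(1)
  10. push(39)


push(34) -> [34]
peek()->34
pop()->34, []
push(31) -> [31]
pop()->31, []
push(37) -> [37]
push(35) -> [37, 35]
push(41) -> [37, 35, 41]
push(1) -> [37, 35, 41, 1]
push(39) -> [37, 35, 41, 1, 39]

Final stack: [37, 35, 41, 1, 39]


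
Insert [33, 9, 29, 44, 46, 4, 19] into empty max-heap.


Insert 33: [33]
Insert 9: [33, 9]
Insert 29: [33, 9, 29]
Insert 44: [44, 33, 29, 9]
Insert 46: [46, 44, 29, 9, 33]
Insert 4: [46, 44, 29, 9, 33, 4]
Insert 19: [46, 44, 29, 9, 33, 4, 19]

Final heap: [46, 44, 29, 9, 33, 4, 19]


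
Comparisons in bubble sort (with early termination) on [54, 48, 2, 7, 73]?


Algorithm: bubble sort (with early termination)
Input: [54, 48, 2, 7, 73]
Sorted: [2, 7, 48, 54, 73]

9


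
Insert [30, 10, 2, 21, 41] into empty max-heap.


Insert 30: [30]
Insert 10: [30, 10]
Insert 2: [30, 10, 2]
Insert 21: [30, 21, 2, 10]
Insert 41: [41, 30, 2, 10, 21]

Final heap: [41, 30, 2, 10, 21]


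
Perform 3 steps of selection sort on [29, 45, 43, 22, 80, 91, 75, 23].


Initial: [29, 45, 43, 22, 80, 91, 75, 23]
Step 1: min=22 at 3
  Swap: [22, 45, 43, 29, 80, 91, 75, 23]
Step 2: min=23 at 7
  Swap: [22, 23, 43, 29, 80, 91, 75, 45]
Step 3: min=29 at 3
  Swap: [22, 23, 29, 43, 80, 91, 75, 45]

After 3 steps: [22, 23, 29, 43, 80, 91, 75, 45]


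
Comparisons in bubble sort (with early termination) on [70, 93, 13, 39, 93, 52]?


Algorithm: bubble sort (with early termination)
Input: [70, 93, 13, 39, 93, 52]
Sorted: [13, 39, 52, 70, 93, 93]

14


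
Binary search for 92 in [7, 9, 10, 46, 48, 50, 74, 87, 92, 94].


Step 1: lo=0, hi=9, mid=4, val=48
Step 2: lo=5, hi=9, mid=7, val=87
Step 3: lo=8, hi=9, mid=8, val=92

Found at index 8


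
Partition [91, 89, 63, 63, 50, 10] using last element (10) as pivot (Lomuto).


Pivot: 10
Place pivot at 0: [10, 89, 63, 63, 50, 91]

Partitioned: [10, 89, 63, 63, 50, 91]


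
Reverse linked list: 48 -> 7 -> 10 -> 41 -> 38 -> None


Step 1: curr=48, set curr.next=prev(None) | reversed so far: 48
Step 2: curr=7, set curr.next=prev(48) | reversed so far: 7 -> 48
Step 3: curr=10, set curr.next=prev(7) | reversed so far: 10 -> 7 -> 48
Step 4: curr=41, set curr.next=prev(10) | reversed so far: 41 -> 10 -> 7 -> 48
Step 5: curr=38, set curr.next=prev(41) | reversed so far: 38 -> 41 -> 10 -> 7 -> 48

38 -> 41 -> 10 -> 7 -> 48 -> None


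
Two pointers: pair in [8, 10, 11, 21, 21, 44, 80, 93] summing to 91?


lo=0(8)+hi=7(93)=101
lo=0(8)+hi=6(80)=88
lo=1(10)+hi=6(80)=90
lo=2(11)+hi=6(80)=91

Yes: 11+80=91


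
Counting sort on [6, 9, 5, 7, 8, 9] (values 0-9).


Input: [6, 9, 5, 7, 8, 9]
Counts: [0, 0, 0, 0, 0, 1, 1, 1, 1, 2]

Sorted: [5, 6, 7, 8, 9, 9]


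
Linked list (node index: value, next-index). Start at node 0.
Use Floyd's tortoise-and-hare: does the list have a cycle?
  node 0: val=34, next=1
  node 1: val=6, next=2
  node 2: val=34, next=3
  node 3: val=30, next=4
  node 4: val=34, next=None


Floyd's tortoise (slow, +1) and hare (fast, +2):
  init: slow=0, fast=0
  step 1: slow=1, fast=2
  step 2: slow=2, fast=4
  step 3: fast -> None, no cycle

Cycle: no


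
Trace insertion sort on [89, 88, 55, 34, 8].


Initial: [89, 88, 55, 34, 8]
Insert 88: [88, 89, 55, 34, 8]
Insert 55: [55, 88, 89, 34, 8]
Insert 34: [34, 55, 88, 89, 8]
Insert 8: [8, 34, 55, 88, 89]

Sorted: [8, 34, 55, 88, 89]


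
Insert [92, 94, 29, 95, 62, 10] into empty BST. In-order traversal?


Insert 92: root
Insert 94: R from 92
Insert 29: L from 92
Insert 95: R from 92 -> R from 94
Insert 62: L from 92 -> R from 29
Insert 10: L from 92 -> L from 29

In-order: [10, 29, 62, 92, 94, 95]


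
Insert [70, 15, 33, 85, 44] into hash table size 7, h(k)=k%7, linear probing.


Insert 70: h=0 -> slot 0
Insert 15: h=1 -> slot 1
Insert 33: h=5 -> slot 5
Insert 85: h=1, 1 probes -> slot 2
Insert 44: h=2, 1 probes -> slot 3

Table: [70, 15, 85, 44, None, 33, None]


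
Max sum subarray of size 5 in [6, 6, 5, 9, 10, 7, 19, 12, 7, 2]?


[0:5]: 36
[1:6]: 37
[2:7]: 50
[3:8]: 57
[4:9]: 55
[5:10]: 47

Max: 57 at [3:8]


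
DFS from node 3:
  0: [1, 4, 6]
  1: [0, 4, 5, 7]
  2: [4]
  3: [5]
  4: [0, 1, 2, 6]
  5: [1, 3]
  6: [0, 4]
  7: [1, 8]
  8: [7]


Visit 3, push [5]
Visit 5, push [1]
Visit 1, push [7, 4, 0]
Visit 0, push [6, 4]
Visit 4, push [6, 2]
Visit 2, push []
Visit 6, push []
Visit 7, push [8]
Visit 8, push []

DFS order: [3, 5, 1, 0, 4, 2, 6, 7, 8]


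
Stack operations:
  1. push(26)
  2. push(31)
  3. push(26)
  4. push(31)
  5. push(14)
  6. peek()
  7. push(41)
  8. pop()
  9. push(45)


push(26) -> [26]
push(31) -> [26, 31]
push(26) -> [26, 31, 26]
push(31) -> [26, 31, 26, 31]
push(14) -> [26, 31, 26, 31, 14]
peek()->14
push(41) -> [26, 31, 26, 31, 14, 41]
pop()->41, [26, 31, 26, 31, 14]
push(45) -> [26, 31, 26, 31, 14, 45]

Final stack: [26, 31, 26, 31, 14, 45]


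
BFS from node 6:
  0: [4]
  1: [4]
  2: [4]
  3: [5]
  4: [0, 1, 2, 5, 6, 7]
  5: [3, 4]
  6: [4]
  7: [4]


Visit 6, enqueue [4]
Visit 4, enqueue [0, 1, 2, 5, 7]
Visit 0, enqueue []
Visit 1, enqueue []
Visit 2, enqueue []
Visit 5, enqueue [3]
Visit 7, enqueue []
Visit 3, enqueue []

BFS order: [6, 4, 0, 1, 2, 5, 7, 3]


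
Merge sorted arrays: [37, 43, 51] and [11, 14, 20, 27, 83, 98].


Take 11 from B
Take 14 from B
Take 20 from B
Take 27 from B
Take 37 from A
Take 43 from A
Take 51 from A

Merged: [11, 14, 20, 27, 37, 43, 51, 83, 98]


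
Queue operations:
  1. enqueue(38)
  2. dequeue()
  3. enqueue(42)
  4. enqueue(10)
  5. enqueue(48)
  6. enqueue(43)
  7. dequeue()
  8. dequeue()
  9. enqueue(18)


enqueue(38) -> [38]
dequeue()->38, []
enqueue(42) -> [42]
enqueue(10) -> [42, 10]
enqueue(48) -> [42, 10, 48]
enqueue(43) -> [42, 10, 48, 43]
dequeue()->42, [10, 48, 43]
dequeue()->10, [48, 43]
enqueue(18) -> [48, 43, 18]

Final queue: [48, 43, 18]


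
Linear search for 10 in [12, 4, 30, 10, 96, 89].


i=0: 12!=10
i=1: 4!=10
i=2: 30!=10
i=3: 10==10 found!

Found at 3, 4 comps


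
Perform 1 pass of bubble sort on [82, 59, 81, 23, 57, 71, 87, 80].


Initial: [82, 59, 81, 23, 57, 71, 87, 80]
Pass 1: [59, 81, 23, 57, 71, 82, 80, 87] (6 swaps)

After 1 pass: [59, 81, 23, 57, 71, 82, 80, 87]


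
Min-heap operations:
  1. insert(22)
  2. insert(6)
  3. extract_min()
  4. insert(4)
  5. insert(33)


insert(22) -> [22]
insert(6) -> [6, 22]
extract_min()->6, [22]
insert(4) -> [4, 22]
insert(33) -> [4, 22, 33]

Final heap: [4, 22, 33]


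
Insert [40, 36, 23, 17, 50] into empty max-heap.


Insert 40: [40]
Insert 36: [40, 36]
Insert 23: [40, 36, 23]
Insert 17: [40, 36, 23, 17]
Insert 50: [50, 40, 23, 17, 36]

Final heap: [50, 40, 23, 17, 36]


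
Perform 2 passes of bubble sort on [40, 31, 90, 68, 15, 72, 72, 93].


Initial: [40, 31, 90, 68, 15, 72, 72, 93]
Pass 1: [31, 40, 68, 15, 72, 72, 90, 93] (5 swaps)
Pass 2: [31, 40, 15, 68, 72, 72, 90, 93] (1 swaps)

After 2 passes: [31, 40, 15, 68, 72, 72, 90, 93]


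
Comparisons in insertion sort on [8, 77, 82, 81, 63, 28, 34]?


Algorithm: insertion sort
Input: [8, 77, 82, 81, 63, 28, 34]
Sorted: [8, 28, 34, 63, 77, 81, 82]

18


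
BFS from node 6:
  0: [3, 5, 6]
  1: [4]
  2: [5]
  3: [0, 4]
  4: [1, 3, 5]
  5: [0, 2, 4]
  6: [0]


Visit 6, enqueue [0]
Visit 0, enqueue [3, 5]
Visit 3, enqueue [4]
Visit 5, enqueue [2]
Visit 4, enqueue [1]
Visit 2, enqueue []
Visit 1, enqueue []

BFS order: [6, 0, 3, 5, 4, 2, 1]


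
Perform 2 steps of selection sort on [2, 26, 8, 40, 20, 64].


Initial: [2, 26, 8, 40, 20, 64]
Step 1: min=2 at 0
  Swap: [2, 26, 8, 40, 20, 64]
Step 2: min=8 at 2
  Swap: [2, 8, 26, 40, 20, 64]

After 2 steps: [2, 8, 26, 40, 20, 64]


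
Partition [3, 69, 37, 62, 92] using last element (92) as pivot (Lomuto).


Pivot: 92
  3 <= 92: advance i (no swap)
  69 <= 92: advance i (no swap)
  37 <= 92: advance i (no swap)
  62 <= 92: advance i (no swap)
Place pivot at 4: [3, 69, 37, 62, 92]

Partitioned: [3, 69, 37, 62, 92]


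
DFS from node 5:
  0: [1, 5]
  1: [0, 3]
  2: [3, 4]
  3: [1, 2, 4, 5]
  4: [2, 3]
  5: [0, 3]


Visit 5, push [3, 0]
Visit 0, push [1]
Visit 1, push [3]
Visit 3, push [4, 2]
Visit 2, push [4]
Visit 4, push []

DFS order: [5, 0, 1, 3, 2, 4]


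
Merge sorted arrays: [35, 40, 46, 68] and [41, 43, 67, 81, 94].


Take 35 from A
Take 40 from A
Take 41 from B
Take 43 from B
Take 46 from A
Take 67 from B
Take 68 from A

Merged: [35, 40, 41, 43, 46, 67, 68, 81, 94]


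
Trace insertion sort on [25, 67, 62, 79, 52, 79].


Initial: [25, 67, 62, 79, 52, 79]
Insert 67: [25, 67, 62, 79, 52, 79]
Insert 62: [25, 62, 67, 79, 52, 79]
Insert 79: [25, 62, 67, 79, 52, 79]
Insert 52: [25, 52, 62, 67, 79, 79]
Insert 79: [25, 52, 62, 67, 79, 79]

Sorted: [25, 52, 62, 67, 79, 79]


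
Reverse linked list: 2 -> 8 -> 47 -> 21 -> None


Step 1: curr=2, set curr.next=prev(None) | reversed so far: 2
Step 2: curr=8, set curr.next=prev(2) | reversed so far: 8 -> 2
Step 3: curr=47, set curr.next=prev(8) | reversed so far: 47 -> 8 -> 2
Step 4: curr=21, set curr.next=prev(47) | reversed so far: 21 -> 47 -> 8 -> 2

21 -> 47 -> 8 -> 2 -> None


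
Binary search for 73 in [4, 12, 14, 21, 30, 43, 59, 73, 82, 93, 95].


Step 1: lo=0, hi=10, mid=5, val=43
Step 2: lo=6, hi=10, mid=8, val=82
Step 3: lo=6, hi=7, mid=6, val=59
Step 4: lo=7, hi=7, mid=7, val=73

Found at index 7


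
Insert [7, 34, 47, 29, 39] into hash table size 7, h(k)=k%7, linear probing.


Insert 7: h=0 -> slot 0
Insert 34: h=6 -> slot 6
Insert 47: h=5 -> slot 5
Insert 29: h=1 -> slot 1
Insert 39: h=4 -> slot 4

Table: [7, 29, None, None, 39, 47, 34]


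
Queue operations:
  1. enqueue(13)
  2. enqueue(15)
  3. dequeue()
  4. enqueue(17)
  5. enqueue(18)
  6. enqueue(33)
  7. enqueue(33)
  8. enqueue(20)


enqueue(13) -> [13]
enqueue(15) -> [13, 15]
dequeue()->13, [15]
enqueue(17) -> [15, 17]
enqueue(18) -> [15, 17, 18]
enqueue(33) -> [15, 17, 18, 33]
enqueue(33) -> [15, 17, 18, 33, 33]
enqueue(20) -> [15, 17, 18, 33, 33, 20]

Final queue: [15, 17, 18, 33, 33, 20]


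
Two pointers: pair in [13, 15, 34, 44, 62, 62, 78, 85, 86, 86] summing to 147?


lo=0(13)+hi=9(86)=99
lo=1(15)+hi=9(86)=101
lo=2(34)+hi=9(86)=120
lo=3(44)+hi=9(86)=130
lo=4(62)+hi=9(86)=148
lo=4(62)+hi=8(86)=148
lo=4(62)+hi=7(85)=147

Yes: 62+85=147


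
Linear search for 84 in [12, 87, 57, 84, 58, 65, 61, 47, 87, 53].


i=0: 12!=84
i=1: 87!=84
i=2: 57!=84
i=3: 84==84 found!

Found at 3, 4 comps


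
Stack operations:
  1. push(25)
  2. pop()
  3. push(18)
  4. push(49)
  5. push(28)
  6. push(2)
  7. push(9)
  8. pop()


push(25) -> [25]
pop()->25, []
push(18) -> [18]
push(49) -> [18, 49]
push(28) -> [18, 49, 28]
push(2) -> [18, 49, 28, 2]
push(9) -> [18, 49, 28, 2, 9]
pop()->9, [18, 49, 28, 2]

Final stack: [18, 49, 28, 2]


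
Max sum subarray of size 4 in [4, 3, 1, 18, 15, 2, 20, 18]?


[0:4]: 26
[1:5]: 37
[2:6]: 36
[3:7]: 55
[4:8]: 55

Max: 55 at [3:7]


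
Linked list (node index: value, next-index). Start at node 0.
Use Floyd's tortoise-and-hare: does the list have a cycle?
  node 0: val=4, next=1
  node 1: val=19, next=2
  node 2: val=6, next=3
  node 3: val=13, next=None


Floyd's tortoise (slow, +1) and hare (fast, +2):
  init: slow=0, fast=0
  step 1: slow=1, fast=2
  step 2: fast 2->3->None, no cycle

Cycle: no


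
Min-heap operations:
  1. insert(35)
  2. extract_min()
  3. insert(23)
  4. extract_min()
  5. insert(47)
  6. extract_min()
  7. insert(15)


insert(35) -> [35]
extract_min()->35, []
insert(23) -> [23]
extract_min()->23, []
insert(47) -> [47]
extract_min()->47, []
insert(15) -> [15]

Final heap: [15]


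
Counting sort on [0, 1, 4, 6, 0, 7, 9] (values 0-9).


Input: [0, 1, 4, 6, 0, 7, 9]
Counts: [2, 1, 0, 0, 1, 0, 1, 1, 0, 1]

Sorted: [0, 0, 1, 4, 6, 7, 9]


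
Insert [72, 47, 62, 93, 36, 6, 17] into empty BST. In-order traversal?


Insert 72: root
Insert 47: L from 72
Insert 62: L from 72 -> R from 47
Insert 93: R from 72
Insert 36: L from 72 -> L from 47
Insert 6: L from 72 -> L from 47 -> L from 36
Insert 17: L from 72 -> L from 47 -> L from 36 -> R from 6

In-order: [6, 17, 36, 47, 62, 72, 93]


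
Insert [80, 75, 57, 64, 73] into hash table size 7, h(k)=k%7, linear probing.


Insert 80: h=3 -> slot 3
Insert 75: h=5 -> slot 5
Insert 57: h=1 -> slot 1
Insert 64: h=1, 1 probes -> slot 2
Insert 73: h=3, 1 probes -> slot 4

Table: [None, 57, 64, 80, 73, 75, None]


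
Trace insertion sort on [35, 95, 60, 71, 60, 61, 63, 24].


Initial: [35, 95, 60, 71, 60, 61, 63, 24]
Insert 95: [35, 95, 60, 71, 60, 61, 63, 24]
Insert 60: [35, 60, 95, 71, 60, 61, 63, 24]
Insert 71: [35, 60, 71, 95, 60, 61, 63, 24]
Insert 60: [35, 60, 60, 71, 95, 61, 63, 24]
Insert 61: [35, 60, 60, 61, 71, 95, 63, 24]
Insert 63: [35, 60, 60, 61, 63, 71, 95, 24]
Insert 24: [24, 35, 60, 60, 61, 63, 71, 95]

Sorted: [24, 35, 60, 60, 61, 63, 71, 95]


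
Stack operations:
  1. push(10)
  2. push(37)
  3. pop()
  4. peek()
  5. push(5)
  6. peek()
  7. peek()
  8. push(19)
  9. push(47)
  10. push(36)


push(10) -> [10]
push(37) -> [10, 37]
pop()->37, [10]
peek()->10
push(5) -> [10, 5]
peek()->5
peek()->5
push(19) -> [10, 5, 19]
push(47) -> [10, 5, 19, 47]
push(36) -> [10, 5, 19, 47, 36]

Final stack: [10, 5, 19, 47, 36]


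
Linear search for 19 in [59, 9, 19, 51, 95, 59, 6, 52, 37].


i=0: 59!=19
i=1: 9!=19
i=2: 19==19 found!

Found at 2, 3 comps


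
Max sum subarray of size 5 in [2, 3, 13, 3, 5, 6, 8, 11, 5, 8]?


[0:5]: 26
[1:6]: 30
[2:7]: 35
[3:8]: 33
[4:9]: 35
[5:10]: 38

Max: 38 at [5:10]


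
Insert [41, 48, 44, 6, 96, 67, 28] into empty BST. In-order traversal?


Insert 41: root
Insert 48: R from 41
Insert 44: R from 41 -> L from 48
Insert 6: L from 41
Insert 96: R from 41 -> R from 48
Insert 67: R from 41 -> R from 48 -> L from 96
Insert 28: L from 41 -> R from 6

In-order: [6, 28, 41, 44, 48, 67, 96]


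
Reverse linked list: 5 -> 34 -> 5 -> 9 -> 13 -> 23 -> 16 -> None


Step 1: curr=5, set curr.next=prev(None) | reversed so far: 5
Step 2: curr=34, set curr.next=prev(5) | reversed so far: 34 -> 5
Step 3: curr=5, set curr.next=prev(34) | reversed so far: 5 -> 34 -> 5
Step 4: curr=9, set curr.next=prev(5) | reversed so far: 9 -> 5 -> 34 -> 5
Step 5: curr=13, set curr.next=prev(9) | reversed so far: 13 -> 9 -> 5 -> 34 -> 5
Step 6: curr=23, set curr.next=prev(13) | reversed so far: 23 -> 13 -> 9 -> 5 -> 34 -> 5
Step 7: curr=16, set curr.next=prev(23) | reversed so far: 16 -> 23 -> 13 -> 9 -> 5 -> 34 -> 5

16 -> 23 -> 13 -> 9 -> 5 -> 34 -> 5 -> None


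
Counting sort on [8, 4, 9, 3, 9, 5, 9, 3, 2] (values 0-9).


Input: [8, 4, 9, 3, 9, 5, 9, 3, 2]
Counts: [0, 0, 1, 2, 1, 1, 0, 0, 1, 3]

Sorted: [2, 3, 3, 4, 5, 8, 9, 9, 9]


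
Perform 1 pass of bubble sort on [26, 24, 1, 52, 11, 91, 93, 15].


Initial: [26, 24, 1, 52, 11, 91, 93, 15]
Pass 1: [24, 1, 26, 11, 52, 91, 15, 93] (4 swaps)

After 1 pass: [24, 1, 26, 11, 52, 91, 15, 93]


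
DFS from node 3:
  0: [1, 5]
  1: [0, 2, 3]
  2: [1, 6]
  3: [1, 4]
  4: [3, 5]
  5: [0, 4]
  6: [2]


Visit 3, push [4, 1]
Visit 1, push [2, 0]
Visit 0, push [5]
Visit 5, push [4]
Visit 4, push []
Visit 2, push [6]
Visit 6, push []

DFS order: [3, 1, 0, 5, 4, 2, 6]


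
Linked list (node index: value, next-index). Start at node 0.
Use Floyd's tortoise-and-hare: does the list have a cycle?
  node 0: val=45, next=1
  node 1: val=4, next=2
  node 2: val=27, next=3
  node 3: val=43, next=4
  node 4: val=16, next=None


Floyd's tortoise (slow, +1) and hare (fast, +2):
  init: slow=0, fast=0
  step 1: slow=1, fast=2
  step 2: slow=2, fast=4
  step 3: fast -> None, no cycle

Cycle: no


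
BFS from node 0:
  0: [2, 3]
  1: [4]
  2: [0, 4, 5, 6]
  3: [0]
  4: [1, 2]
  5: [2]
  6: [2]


Visit 0, enqueue [2, 3]
Visit 2, enqueue [4, 5, 6]
Visit 3, enqueue []
Visit 4, enqueue [1]
Visit 5, enqueue []
Visit 6, enqueue []
Visit 1, enqueue []

BFS order: [0, 2, 3, 4, 5, 6, 1]


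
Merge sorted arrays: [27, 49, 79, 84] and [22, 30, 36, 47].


Take 22 from B
Take 27 from A
Take 30 from B
Take 36 from B
Take 47 from B

Merged: [22, 27, 30, 36, 47, 49, 79, 84]


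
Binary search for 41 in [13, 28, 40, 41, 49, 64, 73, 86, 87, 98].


Step 1: lo=0, hi=9, mid=4, val=49
Step 2: lo=0, hi=3, mid=1, val=28
Step 3: lo=2, hi=3, mid=2, val=40
Step 4: lo=3, hi=3, mid=3, val=41

Found at index 3


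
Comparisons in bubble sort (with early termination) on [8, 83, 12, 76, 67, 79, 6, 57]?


Algorithm: bubble sort (with early termination)
Input: [8, 83, 12, 76, 67, 79, 6, 57]
Sorted: [6, 8, 12, 57, 67, 76, 79, 83]

28


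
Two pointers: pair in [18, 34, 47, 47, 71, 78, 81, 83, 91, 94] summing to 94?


lo=0(18)+hi=9(94)=112
lo=0(18)+hi=8(91)=109
lo=0(18)+hi=7(83)=101
lo=0(18)+hi=6(81)=99
lo=0(18)+hi=5(78)=96
lo=0(18)+hi=4(71)=89
lo=1(34)+hi=4(71)=105
lo=1(34)+hi=3(47)=81
lo=2(47)+hi=3(47)=94

Yes: 47+47=94


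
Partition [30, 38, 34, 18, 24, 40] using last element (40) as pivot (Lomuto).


Pivot: 40
  30 <= 40: advance i (no swap)
  38 <= 40: advance i (no swap)
  34 <= 40: advance i (no swap)
  18 <= 40: advance i (no swap)
  24 <= 40: advance i (no swap)
Place pivot at 5: [30, 38, 34, 18, 24, 40]

Partitioned: [30, 38, 34, 18, 24, 40]


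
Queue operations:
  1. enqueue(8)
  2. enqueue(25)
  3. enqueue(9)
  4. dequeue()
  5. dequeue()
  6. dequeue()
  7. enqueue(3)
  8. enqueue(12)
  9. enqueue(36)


enqueue(8) -> [8]
enqueue(25) -> [8, 25]
enqueue(9) -> [8, 25, 9]
dequeue()->8, [25, 9]
dequeue()->25, [9]
dequeue()->9, []
enqueue(3) -> [3]
enqueue(12) -> [3, 12]
enqueue(36) -> [3, 12, 36]

Final queue: [3, 12, 36]


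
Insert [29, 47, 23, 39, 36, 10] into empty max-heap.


Insert 29: [29]
Insert 47: [47, 29]
Insert 23: [47, 29, 23]
Insert 39: [47, 39, 23, 29]
Insert 36: [47, 39, 23, 29, 36]
Insert 10: [47, 39, 23, 29, 36, 10]

Final heap: [47, 39, 23, 29, 36, 10]


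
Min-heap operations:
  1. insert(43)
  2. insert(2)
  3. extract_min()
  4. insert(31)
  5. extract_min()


insert(43) -> [43]
insert(2) -> [2, 43]
extract_min()->2, [43]
insert(31) -> [31, 43]
extract_min()->31, [43]

Final heap: [43]


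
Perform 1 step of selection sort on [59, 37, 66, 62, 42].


Initial: [59, 37, 66, 62, 42]
Step 1: min=37 at 1
  Swap: [37, 59, 66, 62, 42]

After 1 step: [37, 59, 66, 62, 42]


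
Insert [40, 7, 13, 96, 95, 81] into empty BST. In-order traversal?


Insert 40: root
Insert 7: L from 40
Insert 13: L from 40 -> R from 7
Insert 96: R from 40
Insert 95: R from 40 -> L from 96
Insert 81: R from 40 -> L from 96 -> L from 95

In-order: [7, 13, 40, 81, 95, 96]


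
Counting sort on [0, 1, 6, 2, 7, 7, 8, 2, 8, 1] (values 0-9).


Input: [0, 1, 6, 2, 7, 7, 8, 2, 8, 1]
Counts: [1, 2, 2, 0, 0, 0, 1, 2, 2, 0]

Sorted: [0, 1, 1, 2, 2, 6, 7, 7, 8, 8]


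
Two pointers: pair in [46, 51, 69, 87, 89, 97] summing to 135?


lo=0(46)+hi=5(97)=143
lo=0(46)+hi=4(89)=135

Yes: 46+89=135


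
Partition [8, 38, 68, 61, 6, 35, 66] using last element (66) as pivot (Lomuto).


Pivot: 66
  8 <= 66: advance i (no swap)
  38 <= 66: advance i (no swap)
  61 <= 66: swap -> [8, 38, 61, 68, 6, 35, 66]
  6 <= 66: swap -> [8, 38, 61, 6, 68, 35, 66]
  35 <= 66: swap -> [8, 38, 61, 6, 35, 68, 66]
Place pivot at 5: [8, 38, 61, 6, 35, 66, 68]

Partitioned: [8, 38, 61, 6, 35, 66, 68]


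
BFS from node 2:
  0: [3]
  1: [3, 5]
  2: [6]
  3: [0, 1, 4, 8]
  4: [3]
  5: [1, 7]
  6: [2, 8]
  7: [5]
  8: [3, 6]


Visit 2, enqueue [6]
Visit 6, enqueue [8]
Visit 8, enqueue [3]
Visit 3, enqueue [0, 1, 4]
Visit 0, enqueue []
Visit 1, enqueue [5]
Visit 4, enqueue []
Visit 5, enqueue [7]
Visit 7, enqueue []

BFS order: [2, 6, 8, 3, 0, 1, 4, 5, 7]


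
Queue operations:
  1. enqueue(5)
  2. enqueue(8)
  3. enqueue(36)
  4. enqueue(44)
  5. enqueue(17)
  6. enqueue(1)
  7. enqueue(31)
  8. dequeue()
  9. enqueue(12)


enqueue(5) -> [5]
enqueue(8) -> [5, 8]
enqueue(36) -> [5, 8, 36]
enqueue(44) -> [5, 8, 36, 44]
enqueue(17) -> [5, 8, 36, 44, 17]
enqueue(1) -> [5, 8, 36, 44, 17, 1]
enqueue(31) -> [5, 8, 36, 44, 17, 1, 31]
dequeue()->5, [8, 36, 44, 17, 1, 31]
enqueue(12) -> [8, 36, 44, 17, 1, 31, 12]

Final queue: [8, 36, 44, 17, 1, 31, 12]


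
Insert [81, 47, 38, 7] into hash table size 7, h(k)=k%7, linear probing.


Insert 81: h=4 -> slot 4
Insert 47: h=5 -> slot 5
Insert 38: h=3 -> slot 3
Insert 7: h=0 -> slot 0

Table: [7, None, None, 38, 81, 47, None]


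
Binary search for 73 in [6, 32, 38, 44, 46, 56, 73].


Step 1: lo=0, hi=6, mid=3, val=44
Step 2: lo=4, hi=6, mid=5, val=56
Step 3: lo=6, hi=6, mid=6, val=73

Found at index 6


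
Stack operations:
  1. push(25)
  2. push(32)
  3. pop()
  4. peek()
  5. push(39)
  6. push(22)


push(25) -> [25]
push(32) -> [25, 32]
pop()->32, [25]
peek()->25
push(39) -> [25, 39]
push(22) -> [25, 39, 22]

Final stack: [25, 39, 22]


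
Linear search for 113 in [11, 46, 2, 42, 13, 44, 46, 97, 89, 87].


i=0: 11!=113
i=1: 46!=113
i=2: 2!=113
i=3: 42!=113
i=4: 13!=113
i=5: 44!=113
i=6: 46!=113
i=7: 97!=113
i=8: 89!=113
i=9: 87!=113

Not found, 10 comps


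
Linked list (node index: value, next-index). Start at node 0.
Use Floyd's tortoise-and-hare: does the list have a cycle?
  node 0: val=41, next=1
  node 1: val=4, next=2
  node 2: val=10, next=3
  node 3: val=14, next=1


Floyd's tortoise (slow, +1) and hare (fast, +2):
  init: slow=0, fast=0
  step 1: slow=1, fast=2
  step 2: slow=2, fast=1
  step 3: slow=3, fast=3
  slow == fast at node 3: cycle detected

Cycle: yes


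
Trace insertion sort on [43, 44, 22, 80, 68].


Initial: [43, 44, 22, 80, 68]
Insert 44: [43, 44, 22, 80, 68]
Insert 22: [22, 43, 44, 80, 68]
Insert 80: [22, 43, 44, 80, 68]
Insert 68: [22, 43, 44, 68, 80]

Sorted: [22, 43, 44, 68, 80]


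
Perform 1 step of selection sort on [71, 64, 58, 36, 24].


Initial: [71, 64, 58, 36, 24]
Step 1: min=24 at 4
  Swap: [24, 64, 58, 36, 71]

After 1 step: [24, 64, 58, 36, 71]


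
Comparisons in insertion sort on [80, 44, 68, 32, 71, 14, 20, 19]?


Algorithm: insertion sort
Input: [80, 44, 68, 32, 71, 14, 20, 19]
Sorted: [14, 19, 20, 32, 44, 68, 71, 80]

26


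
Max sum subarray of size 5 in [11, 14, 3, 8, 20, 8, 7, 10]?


[0:5]: 56
[1:6]: 53
[2:7]: 46
[3:8]: 53

Max: 56 at [0:5]


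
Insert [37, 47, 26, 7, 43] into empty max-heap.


Insert 37: [37]
Insert 47: [47, 37]
Insert 26: [47, 37, 26]
Insert 7: [47, 37, 26, 7]
Insert 43: [47, 43, 26, 7, 37]

Final heap: [47, 43, 26, 7, 37]


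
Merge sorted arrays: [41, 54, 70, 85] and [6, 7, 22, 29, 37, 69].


Take 6 from B
Take 7 from B
Take 22 from B
Take 29 from B
Take 37 from B
Take 41 from A
Take 54 from A
Take 69 from B

Merged: [6, 7, 22, 29, 37, 41, 54, 69, 70, 85]


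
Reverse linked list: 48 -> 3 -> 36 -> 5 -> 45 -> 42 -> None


Step 1: curr=48, set curr.next=prev(None) | reversed so far: 48
Step 2: curr=3, set curr.next=prev(48) | reversed so far: 3 -> 48
Step 3: curr=36, set curr.next=prev(3) | reversed so far: 36 -> 3 -> 48
Step 4: curr=5, set curr.next=prev(36) | reversed so far: 5 -> 36 -> 3 -> 48
Step 5: curr=45, set curr.next=prev(5) | reversed so far: 45 -> 5 -> 36 -> 3 -> 48
Step 6: curr=42, set curr.next=prev(45) | reversed so far: 42 -> 45 -> 5 -> 36 -> 3 -> 48

42 -> 45 -> 5 -> 36 -> 3 -> 48 -> None


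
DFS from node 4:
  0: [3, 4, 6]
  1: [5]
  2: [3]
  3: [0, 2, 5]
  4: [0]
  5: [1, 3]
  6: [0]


Visit 4, push [0]
Visit 0, push [6, 3]
Visit 3, push [5, 2]
Visit 2, push []
Visit 5, push [1]
Visit 1, push []
Visit 6, push []

DFS order: [4, 0, 3, 2, 5, 1, 6]


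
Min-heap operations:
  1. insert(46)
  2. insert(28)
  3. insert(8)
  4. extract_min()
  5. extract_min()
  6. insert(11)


insert(46) -> [46]
insert(28) -> [28, 46]
insert(8) -> [8, 46, 28]
extract_min()->8, [28, 46]
extract_min()->28, [46]
insert(11) -> [11, 46]

Final heap: [11, 46]


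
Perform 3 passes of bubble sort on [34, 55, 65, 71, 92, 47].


Initial: [34, 55, 65, 71, 92, 47]
Pass 1: [34, 55, 65, 71, 47, 92] (1 swaps)
Pass 2: [34, 55, 65, 47, 71, 92] (1 swaps)
Pass 3: [34, 55, 47, 65, 71, 92] (1 swaps)

After 3 passes: [34, 55, 47, 65, 71, 92]


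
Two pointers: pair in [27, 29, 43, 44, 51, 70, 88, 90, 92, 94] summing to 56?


lo=0(27)+hi=9(94)=121
lo=0(27)+hi=8(92)=119
lo=0(27)+hi=7(90)=117
lo=0(27)+hi=6(88)=115
lo=0(27)+hi=5(70)=97
lo=0(27)+hi=4(51)=78
lo=0(27)+hi=3(44)=71
lo=0(27)+hi=2(43)=70
lo=0(27)+hi=1(29)=56

Yes: 27+29=56


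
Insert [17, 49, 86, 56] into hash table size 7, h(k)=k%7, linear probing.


Insert 17: h=3 -> slot 3
Insert 49: h=0 -> slot 0
Insert 86: h=2 -> slot 2
Insert 56: h=0, 1 probes -> slot 1

Table: [49, 56, 86, 17, None, None, None]


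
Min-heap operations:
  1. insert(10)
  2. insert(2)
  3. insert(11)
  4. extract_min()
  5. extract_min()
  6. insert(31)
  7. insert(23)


insert(10) -> [10]
insert(2) -> [2, 10]
insert(11) -> [2, 10, 11]
extract_min()->2, [10, 11]
extract_min()->10, [11]
insert(31) -> [11, 31]
insert(23) -> [11, 31, 23]

Final heap: [11, 31, 23]


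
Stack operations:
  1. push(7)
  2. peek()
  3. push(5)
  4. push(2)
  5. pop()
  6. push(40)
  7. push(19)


push(7) -> [7]
peek()->7
push(5) -> [7, 5]
push(2) -> [7, 5, 2]
pop()->2, [7, 5]
push(40) -> [7, 5, 40]
push(19) -> [7, 5, 40, 19]

Final stack: [7, 5, 40, 19]


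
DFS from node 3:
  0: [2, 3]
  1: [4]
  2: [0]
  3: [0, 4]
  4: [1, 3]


Visit 3, push [4, 0]
Visit 0, push [2]
Visit 2, push []
Visit 4, push [1]
Visit 1, push []

DFS order: [3, 0, 2, 4, 1]


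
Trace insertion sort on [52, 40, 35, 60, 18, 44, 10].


Initial: [52, 40, 35, 60, 18, 44, 10]
Insert 40: [40, 52, 35, 60, 18, 44, 10]
Insert 35: [35, 40, 52, 60, 18, 44, 10]
Insert 60: [35, 40, 52, 60, 18, 44, 10]
Insert 18: [18, 35, 40, 52, 60, 44, 10]
Insert 44: [18, 35, 40, 44, 52, 60, 10]
Insert 10: [10, 18, 35, 40, 44, 52, 60]

Sorted: [10, 18, 35, 40, 44, 52, 60]


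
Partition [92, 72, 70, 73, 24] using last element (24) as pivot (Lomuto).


Pivot: 24
Place pivot at 0: [24, 72, 70, 73, 92]

Partitioned: [24, 72, 70, 73, 92]


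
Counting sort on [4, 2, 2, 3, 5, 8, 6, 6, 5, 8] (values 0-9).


Input: [4, 2, 2, 3, 5, 8, 6, 6, 5, 8]
Counts: [0, 0, 2, 1, 1, 2, 2, 0, 2, 0]

Sorted: [2, 2, 3, 4, 5, 5, 6, 6, 8, 8]


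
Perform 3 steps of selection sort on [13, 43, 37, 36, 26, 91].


Initial: [13, 43, 37, 36, 26, 91]
Step 1: min=13 at 0
  Swap: [13, 43, 37, 36, 26, 91]
Step 2: min=26 at 4
  Swap: [13, 26, 37, 36, 43, 91]
Step 3: min=36 at 3
  Swap: [13, 26, 36, 37, 43, 91]

After 3 steps: [13, 26, 36, 37, 43, 91]


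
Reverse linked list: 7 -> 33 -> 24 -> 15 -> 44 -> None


Step 1: curr=7, set curr.next=prev(None) | reversed so far: 7
Step 2: curr=33, set curr.next=prev(7) | reversed so far: 33 -> 7
Step 3: curr=24, set curr.next=prev(33) | reversed so far: 24 -> 33 -> 7
Step 4: curr=15, set curr.next=prev(24) | reversed so far: 15 -> 24 -> 33 -> 7
Step 5: curr=44, set curr.next=prev(15) | reversed so far: 44 -> 15 -> 24 -> 33 -> 7

44 -> 15 -> 24 -> 33 -> 7 -> None


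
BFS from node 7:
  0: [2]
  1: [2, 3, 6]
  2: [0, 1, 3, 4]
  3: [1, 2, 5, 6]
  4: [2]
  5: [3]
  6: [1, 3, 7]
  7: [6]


Visit 7, enqueue [6]
Visit 6, enqueue [1, 3]
Visit 1, enqueue [2]
Visit 3, enqueue [5]
Visit 2, enqueue [0, 4]
Visit 5, enqueue []
Visit 0, enqueue []
Visit 4, enqueue []

BFS order: [7, 6, 1, 3, 2, 5, 0, 4]


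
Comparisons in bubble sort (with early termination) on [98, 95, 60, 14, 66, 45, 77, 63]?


Algorithm: bubble sort (with early termination)
Input: [98, 95, 60, 14, 66, 45, 77, 63]
Sorted: [14, 45, 60, 63, 66, 77, 95, 98]

25


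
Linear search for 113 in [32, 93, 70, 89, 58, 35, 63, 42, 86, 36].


i=0: 32!=113
i=1: 93!=113
i=2: 70!=113
i=3: 89!=113
i=4: 58!=113
i=5: 35!=113
i=6: 63!=113
i=7: 42!=113
i=8: 86!=113
i=9: 36!=113

Not found, 10 comps


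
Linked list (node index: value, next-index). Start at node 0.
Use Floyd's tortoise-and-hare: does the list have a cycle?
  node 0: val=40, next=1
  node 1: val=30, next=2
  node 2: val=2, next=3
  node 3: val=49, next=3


Floyd's tortoise (slow, +1) and hare (fast, +2):
  init: slow=0, fast=0
  step 1: slow=1, fast=2
  step 2: slow=2, fast=3
  step 3: slow=3, fast=3
  slow == fast at node 3: cycle detected

Cycle: yes


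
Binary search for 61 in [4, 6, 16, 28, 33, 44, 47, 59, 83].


Step 1: lo=0, hi=8, mid=4, val=33
Step 2: lo=5, hi=8, mid=6, val=47
Step 3: lo=7, hi=8, mid=7, val=59
Step 4: lo=8, hi=8, mid=8, val=83

Not found


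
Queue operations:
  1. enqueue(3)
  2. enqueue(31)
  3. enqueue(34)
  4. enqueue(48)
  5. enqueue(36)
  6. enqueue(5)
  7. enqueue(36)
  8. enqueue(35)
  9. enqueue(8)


enqueue(3) -> [3]
enqueue(31) -> [3, 31]
enqueue(34) -> [3, 31, 34]
enqueue(48) -> [3, 31, 34, 48]
enqueue(36) -> [3, 31, 34, 48, 36]
enqueue(5) -> [3, 31, 34, 48, 36, 5]
enqueue(36) -> [3, 31, 34, 48, 36, 5, 36]
enqueue(35) -> [3, 31, 34, 48, 36, 5, 36, 35]
enqueue(8) -> [3, 31, 34, 48, 36, 5, 36, 35, 8]

Final queue: [3, 31, 34, 48, 36, 5, 36, 35, 8]


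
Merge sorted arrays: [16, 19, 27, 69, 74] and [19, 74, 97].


Take 16 from A
Take 19 from A
Take 19 from B
Take 27 from A
Take 69 from A
Take 74 from A

Merged: [16, 19, 19, 27, 69, 74, 74, 97]


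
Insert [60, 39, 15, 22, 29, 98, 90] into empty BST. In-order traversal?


Insert 60: root
Insert 39: L from 60
Insert 15: L from 60 -> L from 39
Insert 22: L from 60 -> L from 39 -> R from 15
Insert 29: L from 60 -> L from 39 -> R from 15 -> R from 22
Insert 98: R from 60
Insert 90: R from 60 -> L from 98

In-order: [15, 22, 29, 39, 60, 90, 98]


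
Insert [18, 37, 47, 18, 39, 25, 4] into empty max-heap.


Insert 18: [18]
Insert 37: [37, 18]
Insert 47: [47, 18, 37]
Insert 18: [47, 18, 37, 18]
Insert 39: [47, 39, 37, 18, 18]
Insert 25: [47, 39, 37, 18, 18, 25]
Insert 4: [47, 39, 37, 18, 18, 25, 4]

Final heap: [47, 39, 37, 18, 18, 25, 4]


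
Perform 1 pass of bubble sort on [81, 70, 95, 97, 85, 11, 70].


Initial: [81, 70, 95, 97, 85, 11, 70]
Pass 1: [70, 81, 95, 85, 11, 70, 97] (4 swaps)

After 1 pass: [70, 81, 95, 85, 11, 70, 97]


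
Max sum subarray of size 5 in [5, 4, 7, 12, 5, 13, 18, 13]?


[0:5]: 33
[1:6]: 41
[2:7]: 55
[3:8]: 61

Max: 61 at [3:8]


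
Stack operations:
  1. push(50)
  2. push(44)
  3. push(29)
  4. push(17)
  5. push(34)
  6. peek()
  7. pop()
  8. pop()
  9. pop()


push(50) -> [50]
push(44) -> [50, 44]
push(29) -> [50, 44, 29]
push(17) -> [50, 44, 29, 17]
push(34) -> [50, 44, 29, 17, 34]
peek()->34
pop()->34, [50, 44, 29, 17]
pop()->17, [50, 44, 29]
pop()->29, [50, 44]

Final stack: [50, 44]


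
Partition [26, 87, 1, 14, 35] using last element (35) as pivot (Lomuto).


Pivot: 35
  26 <= 35: advance i (no swap)
  1 <= 35: swap -> [26, 1, 87, 14, 35]
  14 <= 35: swap -> [26, 1, 14, 87, 35]
Place pivot at 3: [26, 1, 14, 35, 87]

Partitioned: [26, 1, 14, 35, 87]


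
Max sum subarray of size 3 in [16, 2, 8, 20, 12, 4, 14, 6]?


[0:3]: 26
[1:4]: 30
[2:5]: 40
[3:6]: 36
[4:7]: 30
[5:8]: 24

Max: 40 at [2:5]


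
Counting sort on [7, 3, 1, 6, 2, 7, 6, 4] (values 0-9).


Input: [7, 3, 1, 6, 2, 7, 6, 4]
Counts: [0, 1, 1, 1, 1, 0, 2, 2, 0, 0]

Sorted: [1, 2, 3, 4, 6, 6, 7, 7]


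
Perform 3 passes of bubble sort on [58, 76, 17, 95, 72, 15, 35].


Initial: [58, 76, 17, 95, 72, 15, 35]
Pass 1: [58, 17, 76, 72, 15, 35, 95] (4 swaps)
Pass 2: [17, 58, 72, 15, 35, 76, 95] (4 swaps)
Pass 3: [17, 58, 15, 35, 72, 76, 95] (2 swaps)

After 3 passes: [17, 58, 15, 35, 72, 76, 95]


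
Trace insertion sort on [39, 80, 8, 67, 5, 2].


Initial: [39, 80, 8, 67, 5, 2]
Insert 80: [39, 80, 8, 67, 5, 2]
Insert 8: [8, 39, 80, 67, 5, 2]
Insert 67: [8, 39, 67, 80, 5, 2]
Insert 5: [5, 8, 39, 67, 80, 2]
Insert 2: [2, 5, 8, 39, 67, 80]

Sorted: [2, 5, 8, 39, 67, 80]


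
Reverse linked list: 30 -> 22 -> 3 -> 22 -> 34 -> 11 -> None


Step 1: curr=30, set curr.next=prev(None) | reversed so far: 30
Step 2: curr=22, set curr.next=prev(30) | reversed so far: 22 -> 30
Step 3: curr=3, set curr.next=prev(22) | reversed so far: 3 -> 22 -> 30
Step 4: curr=22, set curr.next=prev(3) | reversed so far: 22 -> 3 -> 22 -> 30
Step 5: curr=34, set curr.next=prev(22) | reversed so far: 34 -> 22 -> 3 -> 22 -> 30
Step 6: curr=11, set curr.next=prev(34) | reversed so far: 11 -> 34 -> 22 -> 3 -> 22 -> 30

11 -> 34 -> 22 -> 3 -> 22 -> 30 -> None
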